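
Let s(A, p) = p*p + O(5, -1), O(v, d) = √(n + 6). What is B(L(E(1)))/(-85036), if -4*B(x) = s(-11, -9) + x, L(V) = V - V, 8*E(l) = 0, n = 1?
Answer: 81/340144 + √7/340144 ≈ 0.00024591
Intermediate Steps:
E(l) = 0 (E(l) = (⅛)*0 = 0)
L(V) = 0
O(v, d) = √7 (O(v, d) = √(1 + 6) = √7)
s(A, p) = √7 + p² (s(A, p) = p*p + √7 = p² + √7 = √7 + p²)
B(x) = -81/4 - x/4 - √7/4 (B(x) = -((√7 + (-9)²) + x)/4 = -((√7 + 81) + x)/4 = -((81 + √7) + x)/4 = -(81 + x + √7)/4 = -81/4 - x/4 - √7/4)
B(L(E(1)))/(-85036) = (-81/4 - ¼*0 - √7/4)/(-85036) = (-81/4 + 0 - √7/4)*(-1/85036) = (-81/4 - √7/4)*(-1/85036) = 81/340144 + √7/340144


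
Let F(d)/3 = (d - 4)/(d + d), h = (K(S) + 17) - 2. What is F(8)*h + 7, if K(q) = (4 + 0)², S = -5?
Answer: 121/4 ≈ 30.250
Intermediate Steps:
K(q) = 16 (K(q) = 4² = 16)
h = 31 (h = (16 + 17) - 2 = 33 - 2 = 31)
F(d) = 3*(-4 + d)/(2*d) (F(d) = 3*((d - 4)/(d + d)) = 3*((-4 + d)/((2*d))) = 3*((-4 + d)*(1/(2*d))) = 3*((-4 + d)/(2*d)) = 3*(-4 + d)/(2*d))
F(8)*h + 7 = (3/2 - 6/8)*31 + 7 = (3/2 - 6*⅛)*31 + 7 = (3/2 - ¾)*31 + 7 = (¾)*31 + 7 = 93/4 + 7 = 121/4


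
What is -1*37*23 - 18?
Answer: -869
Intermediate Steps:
-1*37*23 - 18 = -37*23 - 18 = -851 - 18 = -869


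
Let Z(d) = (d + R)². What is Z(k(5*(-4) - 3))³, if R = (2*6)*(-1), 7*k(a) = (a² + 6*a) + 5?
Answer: 922417564483584/117649 ≈ 7.8404e+9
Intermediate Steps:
k(a) = 5/7 + a²/7 + 6*a/7 (k(a) = ((a² + 6*a) + 5)/7 = (5 + a² + 6*a)/7 = 5/7 + a²/7 + 6*a/7)
R = -12 (R = 12*(-1) = -12)
Z(d) = (-12 + d)² (Z(d) = (d - 12)² = (-12 + d)²)
Z(k(5*(-4) - 3))³ = ((-12 + (5/7 + (5*(-4) - 3)²/7 + 6*(5*(-4) - 3)/7))²)³ = ((-12 + (5/7 + (-20 - 3)²/7 + 6*(-20 - 3)/7))²)³ = ((-12 + (5/7 + (⅐)*(-23)² + (6/7)*(-23)))²)³ = ((-12 + (5/7 + (⅐)*529 - 138/7))²)³ = ((-12 + (5/7 + 529/7 - 138/7))²)³ = ((-12 + 396/7)²)³ = ((312/7)²)³ = (97344/49)³ = 922417564483584/117649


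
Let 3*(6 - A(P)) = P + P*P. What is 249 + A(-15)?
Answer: 185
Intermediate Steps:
A(P) = 6 - P/3 - P**2/3 (A(P) = 6 - (P + P*P)/3 = 6 - (P + P**2)/3 = 6 + (-P/3 - P**2/3) = 6 - P/3 - P**2/3)
249 + A(-15) = 249 + (6 - 1/3*(-15) - 1/3*(-15)**2) = 249 + (6 + 5 - 1/3*225) = 249 + (6 + 5 - 75) = 249 - 64 = 185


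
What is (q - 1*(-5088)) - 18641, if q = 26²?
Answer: -12877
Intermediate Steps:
q = 676
(q - 1*(-5088)) - 18641 = (676 - 1*(-5088)) - 18641 = (676 + 5088) - 18641 = 5764 - 18641 = -12877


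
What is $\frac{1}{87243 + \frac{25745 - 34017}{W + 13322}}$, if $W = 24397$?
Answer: $\frac{3429}{299155495} \approx 1.1462 \cdot 10^{-5}$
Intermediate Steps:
$\frac{1}{87243 + \frac{25745 - 34017}{W + 13322}} = \frac{1}{87243 + \frac{25745 - 34017}{24397 + 13322}} = \frac{1}{87243 - \frac{8272}{37719}} = \frac{1}{87243 - \frac{752}{3429}} = \frac{1}{\frac{299155495}{3429}} = \frac{3429}{299155495}$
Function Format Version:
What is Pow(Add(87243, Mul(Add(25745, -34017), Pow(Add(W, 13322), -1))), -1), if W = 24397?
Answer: Rational(3429, 299155495) ≈ 1.1462e-5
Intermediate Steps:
Pow(Add(87243, Mul(Add(25745, -34017), Pow(Add(W, 13322), -1))), -1) = Pow(Add(87243, Mul(Add(25745, -34017), Pow(Add(24397, 13322), -1))), -1) = Pow(Add(87243, Mul(-8272, Pow(37719, -1))), -1) = Pow(Add(87243, Mul(-8272, Rational(1, 37719))), -1) = Pow(Add(87243, Rational(-752, 3429)), -1) = Pow(Rational(299155495, 3429), -1) = Rational(3429, 299155495)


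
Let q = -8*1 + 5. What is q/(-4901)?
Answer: 3/4901 ≈ 0.00061212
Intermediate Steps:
q = -3 (q = -8 + 5 = -3)
q/(-4901) = -3/(-4901) = -3*(-1/4901) = 3/4901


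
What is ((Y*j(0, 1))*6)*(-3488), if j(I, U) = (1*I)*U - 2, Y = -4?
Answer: -167424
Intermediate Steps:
j(I, U) = -2 + I*U (j(I, U) = I*U - 2 = -2 + I*U)
((Y*j(0, 1))*6)*(-3488) = (-4*(-2 + 0*1)*6)*(-3488) = (-4*(-2 + 0)*6)*(-3488) = (-4*(-2)*6)*(-3488) = (8*6)*(-3488) = 48*(-3488) = -167424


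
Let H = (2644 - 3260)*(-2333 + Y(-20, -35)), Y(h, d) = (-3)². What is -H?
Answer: -1431584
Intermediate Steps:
Y(h, d) = 9
H = 1431584 (H = (2644 - 3260)*(-2333 + 9) = -616*(-2324) = 1431584)
-H = -1*1431584 = -1431584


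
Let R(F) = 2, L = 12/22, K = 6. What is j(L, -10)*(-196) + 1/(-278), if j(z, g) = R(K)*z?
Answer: -653867/3058 ≈ -213.82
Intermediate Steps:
L = 6/11 (L = 12*(1/22) = 6/11 ≈ 0.54545)
j(z, g) = 2*z
j(L, -10)*(-196) + 1/(-278) = (2*(6/11))*(-196) + 1/(-278) = (12/11)*(-196) - 1/278 = -2352/11 - 1/278 = -653867/3058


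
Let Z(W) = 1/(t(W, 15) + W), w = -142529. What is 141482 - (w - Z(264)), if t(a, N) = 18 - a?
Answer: 5112199/18 ≈ 2.8401e+5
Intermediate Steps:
Z(W) = 1/18 (Z(W) = 1/((18 - W) + W) = 1/18)
141482 - (w - Z(264)) = 141482 - (-142529 - 1*1/18) = 141482 - (-142529 - 1/18) = 141482 - 1*(-2565523/18) = 141482 + 2565523/18 = 5112199/18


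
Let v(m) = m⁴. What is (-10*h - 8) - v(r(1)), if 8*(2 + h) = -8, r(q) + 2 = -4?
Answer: -1274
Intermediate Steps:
r(q) = -6 (r(q) = -2 - 4 = -6)
h = -3 (h = -2 + (⅛)*(-8) = -2 - 1 = -3)
(-10*h - 8) - v(r(1)) = (-10*(-3) - 8) - 1*(-6)⁴ = (30 - 8) - 1*1296 = 22 - 1296 = -1274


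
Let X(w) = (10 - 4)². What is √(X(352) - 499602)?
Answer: I*√499566 ≈ 706.8*I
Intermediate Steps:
X(w) = 36 (X(w) = 6² = 36)
√(X(352) - 499602) = √(36 - 499602) = √(-499566) = I*√499566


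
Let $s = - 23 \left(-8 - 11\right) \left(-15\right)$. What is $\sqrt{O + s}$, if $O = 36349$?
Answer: $\sqrt{29794} \approx 172.61$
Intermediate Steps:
$s = -6555$ ($s = - 23 \left(-19\right) \left(-15\right) = - \left(-437\right) \left(-15\right) = \left(-1\right) 6555 = -6555$)
$\sqrt{O + s} = \sqrt{36349 - 6555} = \sqrt{29794}$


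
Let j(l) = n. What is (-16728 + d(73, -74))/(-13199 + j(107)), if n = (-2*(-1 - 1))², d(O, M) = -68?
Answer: 16796/13183 ≈ 1.2741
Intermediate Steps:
n = 16 (n = (-2*(-2))² = 4² = 16)
j(l) = 16
(-16728 + d(73, -74))/(-13199 + j(107)) = (-16728 - 68)/(-13199 + 16) = -16796/(-13183) = -16796*(-1/13183) = 16796/13183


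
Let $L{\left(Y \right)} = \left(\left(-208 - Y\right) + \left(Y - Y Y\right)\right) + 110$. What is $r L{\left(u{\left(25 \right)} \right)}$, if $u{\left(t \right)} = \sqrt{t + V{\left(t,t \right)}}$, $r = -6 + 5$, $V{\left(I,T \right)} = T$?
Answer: $148$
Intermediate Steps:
$r = -1$
$u{\left(t \right)} = \sqrt{2} \sqrt{t}$ ($u{\left(t \right)} = \sqrt{t + t} = \sqrt{2 t} = \sqrt{2} \sqrt{t}$)
$L{\left(Y \right)} = -98 - Y^{2}$ ($L{\left(Y \right)} = \left(\left(-208 - Y\right) - \left(Y^{2} - Y\right)\right) + 110 = \left(-208 - Y^{2}\right) + 110 = -98 - Y^{2}$)
$r L{\left(u{\left(25 \right)} \right)} = - (-98 - \left(\sqrt{2} \sqrt{25}\right)^{2}) = - (-98 - \left(\sqrt{2} \cdot 5\right)^{2}) = - (-98 - \left(5 \sqrt{2}\right)^{2}) = - (-98 - 50) = \left(-1\right) \left(-148\right) = 148$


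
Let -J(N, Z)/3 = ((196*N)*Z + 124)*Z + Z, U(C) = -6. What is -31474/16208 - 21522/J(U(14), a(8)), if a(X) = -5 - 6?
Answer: -2319088623/1164309784 ≈ -1.9918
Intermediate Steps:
a(X) = -11
J(N, Z) = -3*Z - 3*Z*(124 + 196*N*Z) (J(N, Z) = -3*(((196*N)*Z + 124)*Z + Z) = -3*((196*N*Z + 124)*Z + Z) = -3*((124 + 196*N*Z)*Z + Z) = -3*(Z*(124 + 196*N*Z) + Z) = -3*(Z + Z*(124 + 196*N*Z)) = -3*Z - 3*Z*(124 + 196*N*Z))
-31474/16208 - 21522/J(U(14), a(8)) = -31474/16208 - 21522*1/(33*(125 + 196*(-6)*(-11))) = -31474*1/16208 - 21522*1/(33*(125 + 12936)) = -15737/8104 - 21522/((-3*(-11)*13061)) = -15737/8104 - 21522/431013 = -15737/8104 - 21522*1/431013 = -15737/8104 - 7174/143671 = -2319088623/1164309784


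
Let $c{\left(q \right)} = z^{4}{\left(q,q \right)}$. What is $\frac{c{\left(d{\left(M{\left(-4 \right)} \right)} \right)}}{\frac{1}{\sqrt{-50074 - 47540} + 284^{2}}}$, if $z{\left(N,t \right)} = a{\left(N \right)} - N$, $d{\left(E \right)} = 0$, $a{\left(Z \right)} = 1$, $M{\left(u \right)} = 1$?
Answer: $80656 + 3 i \sqrt{10846} \approx 80656.0 + 312.43 i$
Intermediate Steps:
$z{\left(N,t \right)} = 1 - N$
$c{\left(q \right)} = \left(1 - q\right)^{4}$
$\frac{c{\left(d{\left(M{\left(-4 \right)} \right)} \right)}}{\frac{1}{\sqrt{-50074 - 47540} + 284^{2}}} = \frac{\left(-1 + 0\right)^{4}}{\frac{1}{\sqrt{-50074 - 47540} + 284^{2}}} = \frac{\left(-1\right)^{4}}{\frac{1}{\sqrt{-97614} + 80656}} = 1 \frac{1}{\frac{1}{3 i \sqrt{10846} + 80656}} = 1 \frac{1}{\frac{1}{80656 + 3 i \sqrt{10846}}} = 1 \left(80656 + 3 i \sqrt{10846}\right) = 80656 + 3 i \sqrt{10846}$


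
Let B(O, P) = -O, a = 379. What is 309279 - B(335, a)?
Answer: 309614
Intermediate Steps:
309279 - B(335, a) = 309279 - (-1)*335 = 309279 - 1*(-335) = 309279 + 335 = 309614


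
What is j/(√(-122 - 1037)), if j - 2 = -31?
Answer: 29*I*√1159/1159 ≈ 0.85184*I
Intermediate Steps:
j = -29 (j = 2 - 31 = -29)
j/(√(-122 - 1037)) = -29/√(-122 - 1037) = -29/√(-1159) = -29/(I*√1159) = -I*√1159/1159*(-29) = 29*I*√1159/1159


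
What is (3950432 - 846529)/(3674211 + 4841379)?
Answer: 3103903/8515590 ≈ 0.36450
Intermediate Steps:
(3950432 - 846529)/(3674211 + 4841379) = 3103903/8515590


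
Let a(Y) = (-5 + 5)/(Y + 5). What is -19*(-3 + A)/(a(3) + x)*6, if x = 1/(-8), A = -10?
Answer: -11856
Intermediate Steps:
a(Y) = 0 (a(Y) = 0/(5 + Y) = 0)
x = -⅛ ≈ -0.12500
-19*(-3 + A)/(a(3) + x)*6 = -19*(-3 - 10)/(0 - ⅛)*6 = -(-247)/(-⅛)*6 = -(-247)*(-8)*6 = -19*104*6 = -1976*6 = -11856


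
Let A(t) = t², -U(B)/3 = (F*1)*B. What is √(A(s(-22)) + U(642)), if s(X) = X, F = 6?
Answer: 8*I*√173 ≈ 105.22*I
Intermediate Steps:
U(B) = -18*B (U(B) = -3*6*1*B = -18*B)
√(A(s(-22)) + U(642)) = √((-22)² - 18*642) = √(484 - 11556) = √(-11072) = 8*I*√173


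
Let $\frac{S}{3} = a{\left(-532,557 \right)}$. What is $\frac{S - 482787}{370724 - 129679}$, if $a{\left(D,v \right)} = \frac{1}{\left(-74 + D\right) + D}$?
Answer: $- \frac{549411609}{274309210} \approx -2.0029$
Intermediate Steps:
$a{\left(D,v \right)} = \frac{1}{-74 + 2 D}$
$S = - \frac{3}{1138}$ ($S = 3 \frac{1}{2 \left(-37 - 532\right)} = 3 \frac{1}{2 \left(-569\right)} = 3 \cdot \frac{1}{2} \left(- \frac{1}{569}\right) = 3 \left(- \frac{1}{1138}\right) = - \frac{3}{1138} \approx -0.0026362$)
$\frac{S - 482787}{370724 - 129679} = \frac{- \frac{3}{1138} - 482787}{370724 - 129679} = - \frac{549411609}{1138 \cdot 241045} = \left(- \frac{549411609}{1138}\right) \frac{1}{241045} = - \frac{549411609}{274309210}$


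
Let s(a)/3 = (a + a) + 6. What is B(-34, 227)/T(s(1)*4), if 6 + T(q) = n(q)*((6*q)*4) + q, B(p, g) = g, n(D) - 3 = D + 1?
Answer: 227/230490 ≈ 0.00098486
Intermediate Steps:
n(D) = 4 + D (n(D) = 3 + (D + 1) = 3 + (1 + D) = 4 + D)
s(a) = 18 + 6*a (s(a) = 3*((a + a) + 6) = 3*(2*a + 6) = 3*(6 + 2*a) = 18 + 6*a)
T(q) = -6 + q + 24*q*(4 + q) (T(q) = -6 + ((4 + q)*((6*q)*4) + q) = -6 + ((4 + q)*(24*q) + q) = -6 + (24*q*(4 + q) + q) = -6 + (q + 24*q*(4 + q)) = -6 + q + 24*q*(4 + q))
B(-34, 227)/T(s(1)*4) = 227/(-6 + (18 + 6*1)*4 + 24*((18 + 6*1)*4)*(4 + (18 + 6*1)*4)) = 227/(-6 + (18 + 6)*4 + 24*((18 + 6)*4)*(4 + (18 + 6)*4)) = 227/(-6 + 24*4 + 24*(24*4)*(4 + 24*4)) = 227/(-6 + 96 + 24*96*(4 + 96)) = 227/(-6 + 96 + 24*96*100) = 227/(-6 + 96 + 230400) = 227/230490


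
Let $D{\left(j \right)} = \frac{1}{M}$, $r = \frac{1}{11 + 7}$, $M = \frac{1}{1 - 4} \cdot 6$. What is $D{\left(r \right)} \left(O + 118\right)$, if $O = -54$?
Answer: $-32$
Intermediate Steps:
$M = -2$ ($M = \frac{1}{-3} \cdot 6 = \left(- \frac{1}{3}\right) 6 = -2$)
$r = \frac{1}{18} \approx 0.055556$
$D{\left(j \right)} = - \frac{1}{2}$ ($D{\left(j \right)} = \frac{1}{-2} = - \frac{1}{2}$)
$D{\left(r \right)} \left(O + 118\right) = - \frac{-54 + 118}{2} = \left(- \frac{1}{2}\right) 64 = -32$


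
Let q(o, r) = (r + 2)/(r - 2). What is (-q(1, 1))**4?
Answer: 81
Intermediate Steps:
q(o, r) = (2 + r)/(-2 + r)
(-q(1, 1))**4 = (-(2 + 1)/(-2 + 1))**4 = (-3/(-1))**4 = (-(-1)*3)**4 = (-1*(-3))**4 = 3**4 = 81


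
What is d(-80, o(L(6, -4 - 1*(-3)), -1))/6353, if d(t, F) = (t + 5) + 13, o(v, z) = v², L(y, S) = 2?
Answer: -62/6353 ≈ -0.0097592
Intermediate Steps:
d(t, F) = 18 + t (d(t, F) = (5 + t) + 13 = 18 + t)
d(-80, o(L(6, -4 - 1*(-3)), -1))/6353 = (18 - 80)/6353 = -62*1/6353 = -62/6353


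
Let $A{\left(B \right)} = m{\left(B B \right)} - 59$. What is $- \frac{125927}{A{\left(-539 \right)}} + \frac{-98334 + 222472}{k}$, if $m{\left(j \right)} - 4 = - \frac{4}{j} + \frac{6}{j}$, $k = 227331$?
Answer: $\frac{8318760425502191}{3632443165143} \approx 2290.1$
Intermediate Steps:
$m{\left(j \right)} = 4 + \frac{2}{j}$ ($m{\left(j \right)} = 4 + \left(- \frac{4}{j} + \frac{6}{j}\right) = 4 + \frac{2}{j}$)
$A{\left(B \right)} = -55 + \frac{2}{B^{2}}$ ($A{\left(B \right)} = \left(4 + \frac{2}{B B}\right) - 59 = \left(4 + \frac{2}{B^{2}}\right) - 59 = -55 + \frac{2}{B^{2}}$)
$- \frac{125927}{A{\left(-539 \right)}} + \frac{-98334 + 222472}{k} = - \frac{125927}{-55 + \frac{2}{290521}} + \frac{-98334 + 222472}{227331} = - \frac{125927}{-55 + 2 \cdot \frac{1}{290521}} + 124138 \cdot \frac{1}{227331} = - \frac{125927}{-55 + \frac{2}{290521}} + \frac{124138}{227331} = - \frac{125927}{- \frac{15978653}{290521}} + \frac{124138}{227331} = \left(-125927\right) \left(- \frac{290521}{15978653}\right) + \frac{124138}{227331} = \frac{36584437967}{15978653} + \frac{124138}{227331} = \frac{8318760425502191}{3632443165143}$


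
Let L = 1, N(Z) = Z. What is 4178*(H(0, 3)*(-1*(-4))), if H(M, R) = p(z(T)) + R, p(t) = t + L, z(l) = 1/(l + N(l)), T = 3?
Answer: 208900/3 ≈ 69633.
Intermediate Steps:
z(l) = 1/(2*l) (z(l) = 1/(l + l) = 1/(2*l))
p(t) = 1 + t (p(t) = t + 1 = 1 + t)
H(M, R) = 7/6 + R (H(M, R) = (1 + (1/2)/3) + R = (1 + (1/2)*(1/3)) + R = (1 + 1/6) + R = 7/6 + R)
4178*(H(0, 3)*(-1*(-4))) = 4178*((7/6 + 3)*(-1*(-4))) = 4178*((25/6)*4) = 4178*(50/3) = 208900/3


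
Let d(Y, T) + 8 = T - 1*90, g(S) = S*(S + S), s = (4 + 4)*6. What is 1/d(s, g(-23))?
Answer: 1/960 ≈ 0.0010417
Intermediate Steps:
s = 48 (s = 8*6 = 48)
g(S) = 2*S² (g(S) = S*(2*S) = 2*S²)
d(Y, T) = -98 + T (d(Y, T) = -8 + (T - 1*90) = -8 + (T - 90) = -8 + (-90 + T) = -98 + T)
1/d(s, g(-23)) = 1/(-98 + 2*(-23)²) = 1/(-98 + 2*529) = 1/(-98 + 1058) = 1/960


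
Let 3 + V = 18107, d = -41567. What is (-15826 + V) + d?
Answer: -39289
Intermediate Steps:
V = 18104 (V = -3 + 18107 = 18104)
(-15826 + V) + d = (-15826 + 18104) - 41567 = 2278 - 41567 = -39289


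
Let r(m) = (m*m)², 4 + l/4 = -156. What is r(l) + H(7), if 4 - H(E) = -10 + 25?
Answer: 167772159989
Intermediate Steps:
l = -640 (l = -16 + 4*(-156) = -16 - 624 = -640)
r(m) = m⁴ (r(m) = (m²)² = m⁴)
H(E) = -11 (H(E) = 4 - (-10 + 25) = 4 - 1*15 = 4 - 15 = -11)
r(l) + H(7) = (-640)⁴ - 11 = 167772160000 - 11 = 167772159989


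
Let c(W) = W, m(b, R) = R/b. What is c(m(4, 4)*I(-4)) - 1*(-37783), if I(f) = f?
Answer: 37779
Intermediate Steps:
c(m(4, 4)*I(-4)) - 1*(-37783) = (4/4)*(-4) - 1*(-37783) = (4*(¼))*(-4) + 37783 = 1*(-4) + 37783 = -4 + 37783 = 37779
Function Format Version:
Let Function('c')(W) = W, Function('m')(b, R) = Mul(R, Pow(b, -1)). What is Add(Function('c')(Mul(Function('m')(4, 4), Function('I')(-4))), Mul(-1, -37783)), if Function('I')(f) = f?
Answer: 37779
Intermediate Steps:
Add(Function('c')(Mul(Function('m')(4, 4), Function('I')(-4))), Mul(-1, -37783)) = Add(Mul(Mul(4, Pow(4, -1)), -4), Mul(-1, -37783)) = Add(Mul(Mul(4, Rational(1, 4)), -4), 37783) = Add(Mul(1, -4), 37783) = Add(-4, 37783) = 37779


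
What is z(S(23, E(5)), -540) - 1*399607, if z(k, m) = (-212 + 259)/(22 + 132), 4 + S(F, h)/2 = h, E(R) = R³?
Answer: -61539431/154 ≈ -3.9961e+5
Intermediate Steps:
S(F, h) = -8 + 2*h
z(k, m) = 47/154
z(S(23, E(5)), -540) - 1*399607 = 47/154 - 1*399607 = 47/154 - 399607 = -61539431/154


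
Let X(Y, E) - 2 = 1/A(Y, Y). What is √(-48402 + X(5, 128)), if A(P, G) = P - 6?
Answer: I*√48401 ≈ 220.0*I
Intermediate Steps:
A(P, G) = -6 + P
X(Y, E) = 2 + 1/(-6 + Y)
√(-48402 + X(5, 128)) = √(-48402 + (-11 + 2*5)/(-6 + 5)) = √(-48402 + (-11 + 10)/(-1)) = √(-48402 - 1*(-1)) = √(-48402 + 1) = √(-48401) = I*√48401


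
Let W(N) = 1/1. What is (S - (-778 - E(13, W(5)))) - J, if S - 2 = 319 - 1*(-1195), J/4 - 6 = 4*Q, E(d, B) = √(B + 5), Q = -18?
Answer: 2558 + √6 ≈ 2560.4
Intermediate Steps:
W(N) = 1
E(d, B) = √(5 + B)
J = -264 (J = 24 + 4*(4*(-18)) = 24 + 4*(-72) = 24 - 288 = -264)
S = 1516 (S = 2 + (319 - 1*(-1195)) = 2 + (319 + 1195) = 2 + 1514 = 1516)
(S - (-778 - E(13, W(5)))) - J = (1516 - (-778 - √(5 + 1))) - 1*(-264) = (1516 - (-778 - √6)) + 264 = (1516 + (778 + √6)) + 264 = (2294 + √6) + 264 = 2558 + √6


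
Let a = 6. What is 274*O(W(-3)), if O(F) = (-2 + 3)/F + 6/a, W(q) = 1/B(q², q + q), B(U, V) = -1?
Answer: 0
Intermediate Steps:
W(q) = -1 (W(q) = 1/(-1) = -1)
O(F) = 1 + 1/F (O(F) = (-2 + 3)/F + 6/6 = 1/F + 6*(⅙) = 1/F + 1 = 1 + 1/F)
274*O(W(-3)) = 274*((1 - 1)/(-1)) = 274*(-1*0) = 274*0 = 0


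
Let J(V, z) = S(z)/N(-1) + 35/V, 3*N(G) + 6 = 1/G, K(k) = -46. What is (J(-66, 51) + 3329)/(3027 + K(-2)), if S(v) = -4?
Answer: 1538545/1377222 ≈ 1.1171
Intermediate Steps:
N(G) = -2 + 1/(3*G) (N(G) = -2 + (1/G)/3 = -2 + 1/(3*G))
J(V, z) = 12/7 + 35/V (J(V, z) = -4/(-2 + (1/3)/(-1)) + 35/V = -4/(-2 + (1/3)*(-1)) + 35/V = -4/(-2 - 1/3) + 35/V = -4/(-7/3) + 35/V = -4*(-3/7) + 35/V = 12/7 + 35/V)
(J(-66, 51) + 3329)/(3027 + K(-2)) = ((12/7 + 35/(-66)) + 3329)/(3027 - 46) = ((12/7 + 35*(-1/66)) + 3329)/2981 = ((12/7 - 35/66) + 3329)*(1/2981) = (547/462 + 3329)*(1/2981) = (1538545/462)*(1/2981) = 1538545/1377222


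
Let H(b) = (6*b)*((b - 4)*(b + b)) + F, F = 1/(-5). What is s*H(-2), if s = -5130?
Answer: 1478466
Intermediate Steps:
F = -1/5 ≈ -0.20000
H(b) = -1/5 + 12*b**2*(-4 + b) (H(b) = (6*b)*((b - 4)*(b + b)) - 1/5 = (6*b)*((-4 + b)*(2*b)) - 1/5 = (6*b)*(2*b*(-4 + b)) - 1/5 = 12*b**2*(-4 + b) - 1/5 = -1/5 + 12*b**2*(-4 + b))
s*H(-2) = -5130*(-1/5 - 48*(-2)**2 + 12*(-2)**3) = -5130*(-1/5 - 48*4 + 12*(-8)) = -5130*(-1/5 - 192 - 96) = -5130*(-1441/5) = 1478466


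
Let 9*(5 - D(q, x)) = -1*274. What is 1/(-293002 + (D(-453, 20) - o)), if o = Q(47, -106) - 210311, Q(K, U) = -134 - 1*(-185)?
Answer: -9/744359 ≈ -1.2091e-5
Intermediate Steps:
D(q, x) = 319/9 (D(q, x) = 5 - (-1)*274/9 = 5 - 1/9*(-274) = 5 + 274/9 = 319/9)
Q(K, U) = 51 (Q(K, U) = -134 + 185 = 51)
o = -210260 (o = 51 - 210311 = -210260)
1/(-293002 + (D(-453, 20) - o)) = 1/(-293002 + (319/9 - 1*(-210260))) = 1/(-293002 + (319/9 + 210260)) = 1/(-293002 + 1892659/9) = 1/(-744359/9) = -9/744359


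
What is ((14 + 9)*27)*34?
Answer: 21114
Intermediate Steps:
((14 + 9)*27)*34 = (23*27)*34 = 621*34 = 21114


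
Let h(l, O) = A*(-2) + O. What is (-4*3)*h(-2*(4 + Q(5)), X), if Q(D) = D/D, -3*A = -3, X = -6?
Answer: 96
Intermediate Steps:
A = 1 (A = -⅓*(-3) = 1)
Q(D) = 1
h(l, O) = -2 + O (h(l, O) = 1*(-2) + O = -2 + O)
(-4*3)*h(-2*(4 + Q(5)), X) = (-4*3)*(-2 - 6) = -12*(-8) = 96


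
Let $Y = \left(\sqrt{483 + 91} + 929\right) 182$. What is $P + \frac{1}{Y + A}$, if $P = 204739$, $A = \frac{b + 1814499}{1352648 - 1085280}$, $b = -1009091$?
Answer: $\frac{3266707210242041029001407}{15955471161564784390} - \frac{101643654931 \sqrt{574}}{15955471161564784390} \approx 2.0474 \cdot 10^{5}$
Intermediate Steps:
$Y = 169078 + 182 \sqrt{574}$ ($Y = \left(\sqrt{574} + 929\right) 182 = \left(929 + \sqrt{574}\right) 182 = 169078 + 182 \sqrt{574} \approx 1.7344 \cdot 10^{5}$)
$A = \frac{100676}{33421}$ ($A = \frac{-1009091 + 1814499}{1352648 - 1085280} = \frac{805408}{267368} = 805408 \cdot \frac{1}{267368} = \frac{100676}{33421} \approx 3.0124$)
$P + \frac{1}{Y + A} = 204739 + \frac{1}{\left(169078 + 182 \sqrt{574}\right) + \frac{100676}{33421}} = 204739 + \frac{1}{\frac{5650856514}{33421} + 182 \sqrt{574}}$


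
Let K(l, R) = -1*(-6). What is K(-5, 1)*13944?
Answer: 83664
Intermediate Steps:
K(l, R) = 6
K(-5, 1)*13944 = 6*13944 = 83664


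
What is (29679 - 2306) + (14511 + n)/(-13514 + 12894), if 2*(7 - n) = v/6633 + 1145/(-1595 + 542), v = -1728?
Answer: 26318931260483/962315640 ≈ 27350.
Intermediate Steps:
n = 11910895/1552122 (n = 7 - (-1728/6633 + 1145/(-1595 + 542))/2 = 7 - (-1728*1/6633 + 1145/(-1053))/2 = 7 - (-192/737 + 1145*(-1/1053))/2 = 7 - (-192/737 - 1145/1053)/2 = 7 - ½*(-1046041/776061) = 7 + 1046041/1552122 = 11910895/1552122 ≈ 7.6739)
(29679 - 2306) + (14511 + n)/(-13514 + 12894) = (29679 - 2306) + (14511 + 11910895/1552122)/(-13514 + 12894) = 27373 + (22534753237/1552122)/(-620) = 27373 + (22534753237/1552122)*(-1/620) = 27373 - 22534753237/962315640 = 26318931260483/962315640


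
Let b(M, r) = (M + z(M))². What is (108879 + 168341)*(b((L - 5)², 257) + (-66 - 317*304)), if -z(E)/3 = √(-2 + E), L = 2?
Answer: -26693513800 - 14969880*√7 ≈ -2.6733e+10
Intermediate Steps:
z(E) = -3*√(-2 + E)
b(M, r) = (M - 3*√(-2 + M))²
(108879 + 168341)*(b((L - 5)², 257) + (-66 - 317*304)) = (108879 + 168341)*(((2 - 5)² - 3*√(-2 + (2 - 5)²))² + (-66 - 317*304)) = 277220*(((-3)² - 3*√(-2 + (-3)²))² + (-66 - 96368)) = 277220*((9 - 3*√(-2 + 9))² - 96434) = 277220*((9 - 3*√7)² - 96434) = 277220*(-96434 + (9 - 3*√7)²) = -26733433480 + 277220*(9 - 3*√7)²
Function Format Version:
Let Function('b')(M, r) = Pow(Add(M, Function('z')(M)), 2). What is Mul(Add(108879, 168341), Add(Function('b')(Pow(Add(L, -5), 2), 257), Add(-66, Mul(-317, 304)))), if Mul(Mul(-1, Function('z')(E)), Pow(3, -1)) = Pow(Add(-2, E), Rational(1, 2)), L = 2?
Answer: Add(-26693513800, Mul(-14969880, Pow(7, Rational(1, 2)))) ≈ -2.6733e+10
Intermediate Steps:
Function('z')(E) = Mul(-3, Pow(Add(-2, E), Rational(1, 2)))
Function('b')(M, r) = Pow(Add(M, Mul(-3, Pow(Add(-2, M), Rational(1, 2)))), 2)
Mul(Add(108879, 168341), Add(Function('b')(Pow(Add(L, -5), 2), 257), Add(-66, Mul(-317, 304)))) = Mul(Add(108879, 168341), Add(Pow(Add(Pow(Add(2, -5), 2), Mul(-3, Pow(Add(-2, Pow(Add(2, -5), 2)), Rational(1, 2)))), 2), Add(-66, Mul(-317, 304)))) = Mul(277220, Add(Pow(Add(Pow(-3, 2), Mul(-3, Pow(Add(-2, Pow(-3, 2)), Rational(1, 2)))), 2), Add(-66, -96368))) = Mul(277220, Add(Pow(Add(9, Mul(-3, Pow(Add(-2, 9), Rational(1, 2)))), 2), -96434)) = Mul(277220, Add(Pow(Add(9, Mul(-3, Pow(7, Rational(1, 2)))), 2), -96434)) = Mul(277220, Add(-96434, Pow(Add(9, Mul(-3, Pow(7, Rational(1, 2)))), 2))) = Add(-26733433480, Mul(277220, Pow(Add(9, Mul(-3, Pow(7, Rational(1, 2)))), 2)))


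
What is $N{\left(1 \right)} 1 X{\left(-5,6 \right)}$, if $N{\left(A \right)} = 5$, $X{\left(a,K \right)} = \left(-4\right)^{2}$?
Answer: $80$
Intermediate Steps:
$X{\left(a,K \right)} = 16$
$N{\left(1 \right)} 1 X{\left(-5,6 \right)} = 5 \cdot 1 \cdot 16 = 5 \cdot 16 = 80$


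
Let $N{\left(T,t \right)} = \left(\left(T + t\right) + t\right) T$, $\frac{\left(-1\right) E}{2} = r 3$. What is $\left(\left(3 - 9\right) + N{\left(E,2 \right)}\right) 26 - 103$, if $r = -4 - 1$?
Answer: $26261$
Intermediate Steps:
$r = -5$ ($r = -4 - 1 = -5$)
$E = 30$ ($E = - 2 \left(\left(-5\right) 3\right) = \left(-2\right) \left(-15\right) = 30$)
$N{\left(T,t \right)} = T \left(T + 2 t\right)$ ($N{\left(T,t \right)} = \left(T + 2 t\right) T = T \left(T + 2 t\right)$)
$\left(\left(3 - 9\right) + N{\left(E,2 \right)}\right) 26 - 103 = \left(\left(3 - 9\right) + 30 \left(30 + 2 \cdot 2\right)\right) 26 - 103 = \left(-6 + 30 \left(30 + 4\right)\right) 26 - 103 = \left(-6 + 30 \cdot 34\right) 26 - 103 = \left(-6 + 1020\right) 26 - 103 = 1014 \cdot 26 - 103 = 26364 - 103 = 26261$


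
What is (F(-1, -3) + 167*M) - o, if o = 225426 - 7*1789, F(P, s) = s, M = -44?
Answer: -220254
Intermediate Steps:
o = 212903 (o = 225426 - 12523 = 212903)
(F(-1, -3) + 167*M) - o = (-3 + 167*(-44)) - 1*212903 = (-3 - 7348) - 212903 = -7351 - 212903 = -220254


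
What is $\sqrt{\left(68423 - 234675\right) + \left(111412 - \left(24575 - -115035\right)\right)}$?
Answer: $5 i \sqrt{7778} \approx 440.96 i$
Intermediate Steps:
$\sqrt{\left(68423 - 234675\right) + \left(111412 - \left(24575 - -115035\right)\right)} = \sqrt{\left(68423 - 234675\right) + \left(111412 - \left(24575 + 115035\right)\right)} = \sqrt{-166252 + \left(111412 - 139610\right)} = \sqrt{-166252 - 28198} = \sqrt{-194450} = 5 i \sqrt{7778}$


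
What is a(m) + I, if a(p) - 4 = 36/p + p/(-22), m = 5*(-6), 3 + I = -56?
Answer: -3016/55 ≈ -54.836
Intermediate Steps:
I = -59 (I = -3 - 56 = -59)
m = -30
a(p) = 4 + 36/p - p/22 (a(p) = 4 + (36/p + p/(-22)) = 4 + (36/p + p*(-1/22)) = 4 + (36/p - p/22) = 4 + 36/p - p/22)
a(m) + I = (4 + 36/(-30) - 1/22*(-30)) - 59 = (4 + 36*(-1/30) + 15/11) - 59 = (4 - 6/5 + 15/11) - 59 = 229/55 - 59 = -3016/55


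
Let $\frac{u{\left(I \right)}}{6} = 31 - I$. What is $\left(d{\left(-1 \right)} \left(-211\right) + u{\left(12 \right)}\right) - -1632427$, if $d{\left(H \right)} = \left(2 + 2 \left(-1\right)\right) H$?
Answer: $1632541$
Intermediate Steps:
$u{\left(I \right)} = 186 - 6 I$ ($u{\left(I \right)} = 6 \left(31 - I\right) = 186 - 6 I$)
$d{\left(H \right)} = 0$ ($d{\left(H \right)} = \left(2 - 2\right) H = 0 H = 0$)
$\left(d{\left(-1 \right)} \left(-211\right) + u{\left(12 \right)}\right) - -1632427 = \left(0 \left(-211\right) + \left(186 - 72\right)\right) - -1632427 = \left(0 + \left(186 - 72\right)\right) + 1632427 = \left(0 + 114\right) + 1632427 = 114 + 1632427 = 1632541$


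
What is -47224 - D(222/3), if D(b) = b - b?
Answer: -47224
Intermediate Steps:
D(b) = 0
-47224 - D(222/3) = -47224 - 1*0 = -47224 + 0 = -47224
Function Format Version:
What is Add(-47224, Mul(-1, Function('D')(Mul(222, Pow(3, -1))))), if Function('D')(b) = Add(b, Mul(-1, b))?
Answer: -47224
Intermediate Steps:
Function('D')(b) = 0
Add(-47224, Mul(-1, Function('D')(Mul(222, Pow(3, -1))))) = Add(-47224, Mul(-1, 0)) = Add(-47224, 0) = -47224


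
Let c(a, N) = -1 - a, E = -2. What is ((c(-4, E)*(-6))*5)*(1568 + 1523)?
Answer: -278190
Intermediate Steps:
((c(-4, E)*(-6))*5)*(1568 + 1523) = (((-1 - 1*(-4))*(-6))*5)*(1568 + 1523) = (((-1 + 4)*(-6))*5)*3091 = ((3*(-6))*5)*3091 = -18*5*3091 = -90*3091 = -278190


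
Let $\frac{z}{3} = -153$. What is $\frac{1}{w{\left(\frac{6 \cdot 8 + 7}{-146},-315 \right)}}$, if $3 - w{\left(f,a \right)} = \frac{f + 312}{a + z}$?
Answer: $\frac{113004}{384509} \approx 0.29389$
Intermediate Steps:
$z = -459$ ($z = 3 \left(-153\right) = -459$)
$w{\left(f,a \right)} = 3 - \frac{312 + f}{-459 + a}$ ($w{\left(f,a \right)} = 3 - \frac{f + 312}{a - 459} = 3 - \frac{312 + f}{-459 + a}$)
$\frac{1}{w{\left(\frac{6 \cdot 8 + 7}{-146},-315 \right)}} = \frac{1}{\frac{1}{-459 - 315} \left(-1689 - \frac{6 \cdot 8 + 7}{-146} + 3 \left(-315\right)\right)} = \frac{1}{\frac{1}{-774} \left(-1689 - \left(48 + 7\right) \left(- \frac{1}{146}\right) - 945\right)} = \frac{1}{\left(- \frac{1}{774}\right) \left(-1689 - 55 \left(- \frac{1}{146}\right) - 945\right)} = \frac{1}{\left(- \frac{1}{774}\right) \left(-1689 - - \frac{55}{146} - 945\right)} = \frac{1}{\left(- \frac{1}{774}\right) \left(-1689 + \frac{55}{146} - 945\right)} = \frac{1}{\left(- \frac{1}{774}\right) \left(- \frac{384509}{146}\right)} = \frac{1}{\frac{384509}{113004}} = \frac{113004}{384509}$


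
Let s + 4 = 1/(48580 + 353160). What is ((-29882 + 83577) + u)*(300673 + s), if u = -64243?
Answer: -318525244828857/100435 ≈ -3.1715e+9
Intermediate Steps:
s = -1606959/401740 (s = -4 + 1/(48580 + 353160) = -4 + 1/401740 = -1606959/401740 ≈ -4.0000)
((-29882 + 83577) + u)*(300673 + s) = ((-29882 + 83577) - 64243)*(300673 - 1606959/401740) = (53695 - 64243)*(120790764061/401740) = -10548*120790764061/401740 = -318525244828857/100435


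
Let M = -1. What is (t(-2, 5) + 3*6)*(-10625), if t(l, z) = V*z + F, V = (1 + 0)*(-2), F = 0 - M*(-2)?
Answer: -63750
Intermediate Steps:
F = -2 (F = 0 - (-1)*(-2) = 0 - 1*2 = 0 - 2 = -2)
V = -2 (V = 1*(-2) = -2)
t(l, z) = -2 - 2*z (t(l, z) = -2*z - 2 = -2 - 2*z)
(t(-2, 5) + 3*6)*(-10625) = ((-2 - 2*5) + 3*6)*(-10625) = ((-2 - 10) + 18)*(-10625) = (-12 + 18)*(-10625) = 6*(-10625) = -63750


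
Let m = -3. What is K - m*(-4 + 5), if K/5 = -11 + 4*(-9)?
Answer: -232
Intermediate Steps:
K = -235 (K = 5*(-11 + 4*(-9)) = 5*(-11 - 36) = 5*(-47) = -235)
K - m*(-4 + 5) = -235 - (-3)*(-4 + 5) = -235 - (-3) = -235 - 1*(-3) = -235 + 3 = -232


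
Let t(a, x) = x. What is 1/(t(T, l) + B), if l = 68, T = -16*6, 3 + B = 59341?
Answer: 1/59406 ≈ 1.6833e-5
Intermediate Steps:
B = 59338 (B = -3 + 59341 = 59338)
T = -96
1/(t(T, l) + B) = 1/(68 + 59338) = 1/59406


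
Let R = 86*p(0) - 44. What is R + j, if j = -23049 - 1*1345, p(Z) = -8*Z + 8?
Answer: -23750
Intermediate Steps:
p(Z) = 8 - 8*Z
j = -24394 (j = -23049 - 1345 = -24394)
R = 644 (R = 86*(8 - 8*0) - 44 = 86*(8 + 0) - 44 = 86*8 - 44 = 688 - 44 = 644)
R + j = 644 - 24394 = -23750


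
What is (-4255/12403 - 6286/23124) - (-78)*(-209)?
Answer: -2337851807711/143403486 ≈ -16303.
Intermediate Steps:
(-4255/12403 - 6286/23124) - (-78)*(-209) = (-4255*1/12403 - 6286*1/23124) - 1*16302 = (-4255/12403 - 3143/11562) - 16302 = -88178939/143403486 - 16302 = -2337851807711/143403486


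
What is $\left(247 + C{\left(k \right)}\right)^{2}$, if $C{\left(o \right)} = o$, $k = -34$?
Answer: $45369$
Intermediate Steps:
$\left(247 + C{\left(k \right)}\right)^{2} = \left(247 - 34\right)^{2} = 213^{2} = 45369$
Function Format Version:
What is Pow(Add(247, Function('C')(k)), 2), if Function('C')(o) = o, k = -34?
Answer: 45369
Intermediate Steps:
Pow(Add(247, Function('C')(k)), 2) = Pow(Add(247, -34), 2) = Pow(213, 2) = 45369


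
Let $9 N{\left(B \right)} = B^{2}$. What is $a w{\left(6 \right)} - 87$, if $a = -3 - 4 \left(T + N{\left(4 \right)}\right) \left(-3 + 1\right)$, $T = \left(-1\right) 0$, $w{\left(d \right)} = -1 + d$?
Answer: $- \frac{278}{9} \approx -30.889$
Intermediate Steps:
$N{\left(B \right)} = \frac{B^{2}}{9}$
$T = 0$
$a = \frac{101}{9}$ ($a = -3 - 4 \left(0 + \frac{4^{2}}{9}\right) \left(-3 + 1\right) = -3 - 4 \left(0 + \frac{1}{9} \cdot 16\right) \left(-2\right) = -3 - 4 \left(0 + \frac{16}{9}\right) \left(-2\right) = -3 - 4 \cdot \frac{16}{9} \left(-2\right) = -3 - - \frac{128}{9} = -3 + \frac{128}{9} = \frac{101}{9} \approx 11.222$)
$a w{\left(6 \right)} - 87 = \frac{101 \left(-1 + 6\right)}{9} - 87 = \frac{101}{9} \cdot 5 - 87 = \frac{505}{9} - 87 = - \frac{278}{9}$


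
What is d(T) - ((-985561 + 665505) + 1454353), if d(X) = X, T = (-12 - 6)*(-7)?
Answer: -1134171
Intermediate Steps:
T = 126 (T = -18*(-7) = 126)
d(T) - ((-985561 + 665505) + 1454353) = 126 - ((-985561 + 665505) + 1454353) = 126 - (-320056 + 1454353) = 126 - 1*1134297 = 126 - 1134297 = -1134171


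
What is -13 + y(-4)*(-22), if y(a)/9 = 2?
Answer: -409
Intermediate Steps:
y(a) = 18 (y(a) = 9*2 = 18)
-13 + y(-4)*(-22) = -13 + 18*(-22) = -13 - 396 = -409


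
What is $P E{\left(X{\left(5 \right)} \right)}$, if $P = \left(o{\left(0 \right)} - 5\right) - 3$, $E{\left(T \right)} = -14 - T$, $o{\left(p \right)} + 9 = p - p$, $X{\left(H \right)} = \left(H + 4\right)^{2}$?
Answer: $1615$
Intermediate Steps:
$X{\left(H \right)} = \left(4 + H\right)^{2}$
$o{\left(p \right)} = -9$ ($o{\left(p \right)} = -9 + \left(p - p\right) = -9 + 0 = -9$)
$P = -17$ ($P = \left(-9 - 5\right) - 3 = -14 - 3 = -17$)
$P E{\left(X{\left(5 \right)} \right)} = - 17 \left(-14 - \left(4 + 5\right)^{2}\right) = - 17 \left(-14 - 9^{2}\right) = - 17 \left(-14 - 81\right) = \left(-17\right) \left(-95\right) = 1615$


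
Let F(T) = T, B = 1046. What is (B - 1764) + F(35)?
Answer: -683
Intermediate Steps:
(B - 1764) + F(35) = (1046 - 1764) + 35 = -718 + 35 = -683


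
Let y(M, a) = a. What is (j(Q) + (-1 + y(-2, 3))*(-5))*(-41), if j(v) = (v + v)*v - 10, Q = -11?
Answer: -9102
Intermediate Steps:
j(v) = -10 + 2*v² (j(v) = (2*v)*v - 10 = 2*v² - 10 = -10 + 2*v²)
(j(Q) + (-1 + y(-2, 3))*(-5))*(-41) = ((-10 + 2*(-11)²) + (-1 + 3)*(-5))*(-41) = ((-10 + 2*121) + 2*(-5))*(-41) = ((-10 + 242) - 10)*(-41) = (232 - 10)*(-41) = 222*(-41) = -9102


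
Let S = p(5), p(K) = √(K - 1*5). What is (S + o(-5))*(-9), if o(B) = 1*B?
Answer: 45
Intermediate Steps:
p(K) = √(-5 + K) (p(K) = √(K - 5) = √(-5 + K))
o(B) = B
S = 0 (S = √(-5 + 5) = √0 = 0)
(S + o(-5))*(-9) = (0 - 5)*(-9) = -5*(-9) = 45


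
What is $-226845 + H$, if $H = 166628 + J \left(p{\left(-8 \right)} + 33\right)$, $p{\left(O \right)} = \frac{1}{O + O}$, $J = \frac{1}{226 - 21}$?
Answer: $- \frac{197511233}{3280} \approx -60217.0$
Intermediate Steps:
$J = \frac{1}{205} \approx 0.0048781$
$p{\left(O \right)} = \frac{1}{2 O}$
$H = \frac{546540367}{3280}$ ($H = 166628 + \frac{\frac{1}{2 \left(-8\right)} + 33}{205} = 166628 + \frac{\frac{1}{2} \left(- \frac{1}{8}\right) + 33}{205} = 166628 + \frac{- \frac{1}{16} + 33}{205} = 166628 + \frac{1}{205} \cdot \frac{527}{16} = 166628 + \frac{527}{3280} = \frac{546540367}{3280} \approx 1.6663 \cdot 10^{5}$)
$-226845 + H = -226845 + \frac{546540367}{3280} = - \frac{197511233}{3280}$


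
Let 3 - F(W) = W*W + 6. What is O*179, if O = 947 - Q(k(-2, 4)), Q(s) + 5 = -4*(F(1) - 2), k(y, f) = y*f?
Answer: 166112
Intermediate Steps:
F(W) = -3 - W² (F(W) = 3 - (W*W + 6) = 3 - (W² + 6) = 3 - (6 + W²) = 3 + (-6 - W²) = -3 - W²)
k(y, f) = f*y
Q(s) = 19 (Q(s) = -5 - 4*((-3 - 1*1²) - 2) = -5 - 4*((-3 - 1*1) - 2) = -5 - 4*((-3 - 1) - 2) = -5 - 4*(-4 - 2) = -5 - 4*(-6) = -5 + 24 = 19)
O = 928 (O = 947 - 1*19 = 947 - 19 = 928)
O*179 = 928*179 = 166112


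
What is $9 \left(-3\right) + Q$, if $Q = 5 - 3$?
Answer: $-25$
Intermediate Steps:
$Q = 2$
$9 \left(-3\right) + Q = 9 \left(-3\right) + 2 = -27 + 2 = -25$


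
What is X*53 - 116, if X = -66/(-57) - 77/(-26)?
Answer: 50551/494 ≈ 102.33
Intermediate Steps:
X = 2035/494 (X = -66*(-1/57) - 77*(-1/26) = 22/19 + 77/26 = 2035/494 ≈ 4.1194)
X*53 - 116 = (2035/494)*53 - 116 = 107855/494 - 116 = 50551/494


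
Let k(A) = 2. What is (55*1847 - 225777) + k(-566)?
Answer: -124190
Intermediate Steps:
(55*1847 - 225777) + k(-566) = (55*1847 - 225777) + 2 = (101585 - 225777) + 2 = -124192 + 2 = -124190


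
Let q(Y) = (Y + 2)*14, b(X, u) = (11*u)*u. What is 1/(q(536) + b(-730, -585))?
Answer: 1/3772007 ≈ 2.6511e-7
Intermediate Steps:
b(X, u) = 11*u²
q(Y) = 28 + 14*Y (q(Y) = (2 + Y)*14 = 28 + 14*Y)
1/(q(536) + b(-730, -585)) = 1/((28 + 14*536) + 11*(-585)²) = 1/((28 + 7504) + 11*342225) = 1/(7532 + 3764475) = 1/3772007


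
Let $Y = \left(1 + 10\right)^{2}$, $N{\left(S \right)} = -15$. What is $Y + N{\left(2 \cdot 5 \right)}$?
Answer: $106$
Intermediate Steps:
$Y = 121$ ($Y = 11^{2} = 121$)
$Y + N{\left(2 \cdot 5 \right)} = 121 - 15 = 106$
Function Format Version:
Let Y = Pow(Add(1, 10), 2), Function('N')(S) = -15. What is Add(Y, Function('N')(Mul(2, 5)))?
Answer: 106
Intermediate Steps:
Y = 121 (Y = Pow(11, 2) = 121)
Add(Y, Function('N')(Mul(2, 5))) = Add(121, -15) = 106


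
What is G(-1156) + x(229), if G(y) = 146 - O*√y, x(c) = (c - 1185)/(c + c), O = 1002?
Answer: 32956/229 - 34068*I ≈ 143.91 - 34068.0*I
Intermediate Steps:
x(c) = (-1185 + c)/(2*c) (x(c) = (-1185 + c)/((2*c)) = (-1185 + c)*(1/(2*c)) = (-1185 + c)/(2*c))
G(y) = 146 - 1002*√y
G(-1156) + x(229) = (146 - 34068*I) + (½)*(-1185 + 229)/229 = (146 - 34068*I) + (½)*(1/229)*(-956) = (146 - 34068*I) - 478/229 = 32956/229 - 34068*I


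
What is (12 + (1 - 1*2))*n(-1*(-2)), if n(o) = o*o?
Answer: 44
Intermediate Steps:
n(o) = o**2
(12 + (1 - 1*2))*n(-1*(-2)) = (12 + (1 - 1*2))*(-1*(-2))**2 = (12 + (1 - 2))*2**2 = (12 - 1)*4 = 11*4 = 44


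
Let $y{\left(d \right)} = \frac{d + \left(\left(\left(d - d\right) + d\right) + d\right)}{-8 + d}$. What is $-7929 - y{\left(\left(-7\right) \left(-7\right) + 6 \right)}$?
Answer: $- \frac{372828}{47} \approx -7932.5$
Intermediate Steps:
$y{\left(d \right)} = \frac{3 d}{-8 + d}$ ($y{\left(d \right)} = \frac{d + \left(\left(0 + d\right) + d\right)}{-8 + d} = \frac{d + \left(d + d\right)}{-8 + d} = \frac{d + 2 d}{-8 + d} = \frac{3 d}{-8 + d}$)
$-7929 - y{\left(\left(-7\right) \left(-7\right) + 6 \right)} = -7929 - \frac{3 \left(\left(-7\right) \left(-7\right) + 6\right)}{-8 + \left(\left(-7\right) \left(-7\right) + 6\right)} = -7929 - \frac{3 \left(49 + 6\right)}{-8 + \left(49 + 6\right)} = -7929 - 3 \cdot 55 \frac{1}{-8 + 55} = -7929 - 3 \cdot 55 \cdot \frac{1}{47} = -7929 - \frac{165}{47} = - \frac{372828}{47}$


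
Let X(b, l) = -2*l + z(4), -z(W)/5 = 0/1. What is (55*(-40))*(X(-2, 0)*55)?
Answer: 0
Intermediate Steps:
z(W) = 0 (z(W) = -0/1 = -0 = -5*0 = 0)
X(b, l) = -2*l (X(b, l) = -2*l + 0 = -2*l)
(55*(-40))*(X(-2, 0)*55) = (55*(-40))*(-2*0*55) = -0*55 = -2200*0 = 0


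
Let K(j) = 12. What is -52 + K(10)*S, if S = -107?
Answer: -1336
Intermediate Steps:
-52 + K(10)*S = -52 + 12*(-107) = -52 - 1284 = -1336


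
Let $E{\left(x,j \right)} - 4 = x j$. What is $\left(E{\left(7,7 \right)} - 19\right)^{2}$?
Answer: $1156$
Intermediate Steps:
$E{\left(x,j \right)} = 4 + j x$ ($E{\left(x,j \right)} = 4 + x j = 4 + j x$)
$\left(E{\left(7,7 \right)} - 19\right)^{2} = \left(\left(4 + 7 \cdot 7\right) - 19\right)^{2} = \left(\left(4 + 49\right) - 19\right)^{2} = \left(53 - 19\right)^{2} = 34^{2} = 1156$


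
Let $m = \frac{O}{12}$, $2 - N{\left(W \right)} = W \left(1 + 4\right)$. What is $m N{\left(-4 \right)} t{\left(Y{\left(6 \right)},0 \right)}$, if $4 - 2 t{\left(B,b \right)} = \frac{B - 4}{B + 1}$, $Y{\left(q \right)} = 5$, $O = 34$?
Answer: $\frac{4301}{36} \approx 119.47$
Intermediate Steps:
$N{\left(W \right)} = 2 - 5 W$ ($N{\left(W \right)} = 2 - W \left(1 + 4\right) = 2 - W 5 = 2 - 5 W$)
$t{\left(B,b \right)} = 2 - \frac{-4 + B}{2 \left(1 + B\right)}$ ($t{\left(B,b \right)} = 2 - \frac{\left(B - 4\right) \frac{1}{B + 1}}{2} = 2 - \frac{\left(-4 + B\right) \frac{1}{1 + B}}{2} = 2 - \frac{\frac{1}{1 + B} \left(-4 + B\right)}{2} = 2 - \frac{-4 + B}{2 \left(1 + B\right)}$)
$m = \frac{17}{6}$ ($m = \frac{34}{12} = 34 \cdot \frac{1}{12} = \frac{17}{6} \approx 2.8333$)
$m N{\left(-4 \right)} t{\left(Y{\left(6 \right)},0 \right)} = \frac{17 \left(2 - -20\right)}{6} \frac{8 + 3 \cdot 5}{2 \left(1 + 5\right)} = \frac{17 \left(2 + 20\right)}{6} \frac{8 + 15}{2 \cdot 6} = \frac{17}{6} \cdot 22 \cdot \frac{1}{2} \cdot \frac{1}{6} \cdot 23 = \frac{187}{3} \cdot \frac{23}{12} = \frac{4301}{36}$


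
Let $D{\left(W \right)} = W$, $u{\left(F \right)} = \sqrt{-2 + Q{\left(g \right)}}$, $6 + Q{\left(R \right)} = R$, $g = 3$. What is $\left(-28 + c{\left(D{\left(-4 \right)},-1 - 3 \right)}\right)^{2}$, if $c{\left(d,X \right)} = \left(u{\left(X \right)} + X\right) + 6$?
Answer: $\left(26 - i \sqrt{5}\right)^{2} \approx 671.0 - 116.28 i$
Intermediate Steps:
$Q{\left(R \right)} = -6 + R$
$u{\left(F \right)} = i \sqrt{5}$ ($u{\left(F \right)} = \sqrt{-2 + \left(-6 + 3\right)} = \sqrt{-2 - 3} = \sqrt{-5} = i \sqrt{5}$)
$c{\left(d,X \right)} = 6 + X + i \sqrt{5}$ ($c{\left(d,X \right)} = \left(i \sqrt{5} + X\right) + 6 = \left(X + i \sqrt{5}\right) + 6 = 6 + X + i \sqrt{5}$)
$\left(-28 + c{\left(D{\left(-4 \right)},-1 - 3 \right)}\right)^{2} = \left(-28 + \left(6 - 4 + i \sqrt{5}\right)\right)^{2} = \left(-28 + \left(2 + i \sqrt{5}\right)\right)^{2} = \left(-26 + i \sqrt{5}\right)^{2}$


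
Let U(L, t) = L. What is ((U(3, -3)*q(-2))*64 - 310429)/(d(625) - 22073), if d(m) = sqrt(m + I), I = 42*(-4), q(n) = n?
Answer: 6860575349/487216872 + 310813*sqrt(457)/487216872 ≈ 14.095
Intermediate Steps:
I = -168
d(m) = sqrt(-168 + m) (d(m) = sqrt(m - 168) = sqrt(-168 + m))
((U(3, -3)*q(-2))*64 - 310429)/(d(625) - 22073) = ((3*(-2))*64 - 310429)/(sqrt(-168 + 625) - 22073) = (-6*64 - 310429)/(sqrt(457) - 22073) = (-384 - 310429)/(-22073 + sqrt(457)) = -310813/(-22073 + sqrt(457))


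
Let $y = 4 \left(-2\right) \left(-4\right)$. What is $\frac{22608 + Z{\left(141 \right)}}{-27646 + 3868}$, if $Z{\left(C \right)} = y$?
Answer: $- \frac{11320}{11889} \approx -0.95214$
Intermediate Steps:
$y = 32$ ($y = \left(-8\right) \left(-4\right) = 32$)
$Z{\left(C \right)} = 32$
$\frac{22608 + Z{\left(141 \right)}}{-27646 + 3868} = \frac{22608 + 32}{-27646 + 3868} = \frac{22640}{-23778} = 22640 \left(- \frac{1}{23778}\right) = - \frac{11320}{11889}$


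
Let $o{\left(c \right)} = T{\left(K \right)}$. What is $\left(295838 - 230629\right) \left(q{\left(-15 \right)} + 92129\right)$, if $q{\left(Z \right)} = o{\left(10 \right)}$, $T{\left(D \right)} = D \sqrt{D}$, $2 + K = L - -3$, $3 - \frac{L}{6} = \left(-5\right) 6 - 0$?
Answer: $6007639961 + 12976591 \sqrt{199} \approx 6.1907 \cdot 10^{9}$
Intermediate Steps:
$L = 198$ ($L = 18 - 6 \left(\left(-5\right) 6 - 0\right) = 18 - 6 \left(-30 + 0\right) = 18 - -180 = 18 + 180 = 198$)
$K = 199$ ($K = -2 + \left(198 - -3\right) = -2 + \left(198 + 3\right) = -2 + 201 = 199$)
$T{\left(D \right)} = D^{\frac{3}{2}}$
$o{\left(c \right)} = 199 \sqrt{199}$ ($o{\left(c \right)} = 199^{\frac{3}{2}} = 199 \sqrt{199}$)
$q{\left(Z \right)} = 199 \sqrt{199}$
$\left(295838 - 230629\right) \left(q{\left(-15 \right)} + 92129\right) = \left(295838 - 230629\right) \left(199 \sqrt{199} + 92129\right) = 65209 \left(92129 + 199 \sqrt{199}\right) = 6007639961 + 12976591 \sqrt{199}$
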